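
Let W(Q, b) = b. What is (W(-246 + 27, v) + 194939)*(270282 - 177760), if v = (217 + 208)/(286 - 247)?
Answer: 703449022012/39 ≈ 1.8037e+10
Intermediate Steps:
v = 425/39 ≈ 10.897
(W(-246 + 27, v) + 194939)*(270282 - 177760) = (425/39 + 194939)*(270282 - 177760) = (7603046/39)*92522 = 703449022012/39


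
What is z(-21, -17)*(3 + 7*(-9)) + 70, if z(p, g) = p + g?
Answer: 2350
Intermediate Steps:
z(p, g) = g + p
z(-21, -17)*(3 + 7*(-9)) + 70 = (-17 - 21)*(3 + 7*(-9)) + 70 = -38*(3 - 63) + 70 = -38*(-60) + 70 = 2280 + 70 = 2350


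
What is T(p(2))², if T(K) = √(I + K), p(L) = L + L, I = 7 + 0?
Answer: 11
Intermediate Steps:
I = 7
p(L) = 2*L
T(K) = √(7 + K)
T(p(2))² = (√(7 + 2*2))² = (√(7 + 4))² = (√11)² = 11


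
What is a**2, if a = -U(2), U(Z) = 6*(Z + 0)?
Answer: 144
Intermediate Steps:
U(Z) = 6*Z
a = -12 (a = -6*2 = -1*12 = -12)
a**2 = (-12)**2 = 144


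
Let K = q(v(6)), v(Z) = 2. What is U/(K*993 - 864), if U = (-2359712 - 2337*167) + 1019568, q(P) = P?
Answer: -1730423/1122 ≈ -1542.3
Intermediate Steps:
K = 2
U = -1730423 (U = (-2359712 - 390279) + 1019568 = -2749991 + 1019568 = -1730423)
U/(K*993 - 864) = -1730423/(2*993 - 864) = -1730423/(1986 - 864) = -1730423/1122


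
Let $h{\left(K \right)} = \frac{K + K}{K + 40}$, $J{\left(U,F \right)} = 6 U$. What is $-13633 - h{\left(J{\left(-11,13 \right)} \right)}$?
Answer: $- \frac{177295}{13} \approx -13638.0$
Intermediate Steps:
$h{\left(K \right)} = \frac{2 K}{40 + K}$
$-13633 - h{\left(J{\left(-11,13 \right)} \right)} = -13633 - \frac{2 \cdot 6 \left(-11\right)}{40 + 6 \left(-11\right)} = -13633 - 2 \left(-66\right) \frac{1}{40 - 66} = -13633 - 2 \left(-66\right) \frac{1}{-26} = -13633 - 2 \left(-66\right) \left(- \frac{1}{26}\right) = -13633 - \frac{66}{13} = - \frac{177295}{13}$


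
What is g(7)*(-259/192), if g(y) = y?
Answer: -1813/192 ≈ -9.4427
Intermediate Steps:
g(7)*(-259/192) = 7*(-259/192) = -1813/192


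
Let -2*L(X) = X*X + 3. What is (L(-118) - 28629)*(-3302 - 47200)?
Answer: 1797492435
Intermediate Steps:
L(X) = -3/2 - X**2/2 (L(X) = -(X*X + 3)/2 = -(X**2 + 3)/2 = -(3 + X**2)/2 = -3/2 - X**2/2)
(L(-118) - 28629)*(-3302 - 47200) = ((-3/2 - 1/2*(-118)**2) - 28629)*(-3302 - 47200) = ((-3/2 - 1/2*13924) - 28629)*(-50502) = ((-3/2 - 6962) - 28629)*(-50502) = (-13927/2 - 28629)*(-50502) = -71185/2*(-50502) = 1797492435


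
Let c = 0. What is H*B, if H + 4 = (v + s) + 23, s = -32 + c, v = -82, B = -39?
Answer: 3705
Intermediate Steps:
s = -32 (s = -32 + 0 = -32)
H = -95 (H = -4 + ((-82 - 32) + 23) = -4 + (-114 + 23) = -4 - 91 = -95)
H*B = -95*(-39) = 3705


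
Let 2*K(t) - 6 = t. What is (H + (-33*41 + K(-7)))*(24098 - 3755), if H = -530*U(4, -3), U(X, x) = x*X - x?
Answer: 139003719/2 ≈ 6.9502e+7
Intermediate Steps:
U(X, x) = -x + X*x (U(X, x) = X*x - x = -x + X*x)
K(t) = 3 + t/2
H = 4770 (H = -(-1590)*(-1 + 4) = -(-1590)*3 = -530*(-9) = 4770)
(H + (-33*41 + K(-7)))*(24098 - 3755) = (4770 + (-33*41 + (3 + (1/2)*(-7))))*(24098 - 3755) = (4770 + (-1353 + (3 - 7/2)))*20343 = (4770 + (-1353 - 1/2))*20343 = (4770 - 2707/2)*20343 = (6833/2)*20343 = 139003719/2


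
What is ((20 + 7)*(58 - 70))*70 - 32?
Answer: -22712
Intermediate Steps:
((20 + 7)*(58 - 70))*70 - 32 = (27*(-12))*70 - 32 = -324*70 - 32 = -22680 - 32 = -22712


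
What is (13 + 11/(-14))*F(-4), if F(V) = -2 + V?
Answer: -513/7 ≈ -73.286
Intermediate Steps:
(13 + 11/(-14))*F(-4) = (13 + 11/(-14))*(-2 - 4) = (13 + 11*(-1/14))*(-6) = (13 - 11/14)*(-6) = (171/14)*(-6) = -513/7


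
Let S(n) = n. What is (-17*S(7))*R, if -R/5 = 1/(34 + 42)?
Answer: 595/76 ≈ 7.8289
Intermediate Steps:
R = -5/76 (R = -5/(34 + 42) = -5/76 ≈ -0.065789)
(-17*S(7))*R = -17*7*(-5/76) = -119*(-5/76) = 595/76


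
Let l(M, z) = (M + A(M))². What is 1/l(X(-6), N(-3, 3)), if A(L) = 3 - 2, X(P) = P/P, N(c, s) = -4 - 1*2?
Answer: ¼ ≈ 0.25000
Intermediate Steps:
N(c, s) = -6 (N(c, s) = -4 - 2 = -6)
X(P) = 1
A(L) = 1
l(M, z) = (1 + M)² (l(M, z) = (M + 1)² = (1 + M)²)
1/l(X(-6), N(-3, 3)) = 1/((1 + 1)²) = 1/(2²) = 1/4 = ¼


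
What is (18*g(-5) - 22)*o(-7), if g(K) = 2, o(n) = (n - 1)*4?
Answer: -448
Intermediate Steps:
o(n) = -4 + 4*n (o(n) = (-1 + n)*4 = -4 + 4*n)
(18*g(-5) - 22)*o(-7) = (18*2 - 22)*(-4 + 4*(-7)) = (36 - 22)*(-4 - 28) = 14*(-32) = -448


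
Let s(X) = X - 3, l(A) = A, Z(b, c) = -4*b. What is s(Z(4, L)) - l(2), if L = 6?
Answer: -21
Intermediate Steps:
s(X) = -3 + X
s(Z(4, L)) - l(2) = (-3 - 4*4) - 1*2 = (-3 - 16) - 2 = -19 - 2 = -21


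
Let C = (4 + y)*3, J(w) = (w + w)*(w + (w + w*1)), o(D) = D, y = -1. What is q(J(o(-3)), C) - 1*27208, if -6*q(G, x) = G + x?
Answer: -54437/2 ≈ -27219.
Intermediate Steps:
J(w) = 6*w² (J(w) = (2*w)*(w + (w + w)) = (2*w)*(w + 2*w) = (2*w)*(3*w) = 6*w²)
C = 9 (C = (4 - 1)*3 = 3*3 = 9)
q(G, x) = -G/6 - x/6 (q(G, x) = -(G + x)/6 = -G/6 - x/6)
q(J(o(-3)), C) - 1*27208 = (-(-3)² - ⅙*9) - 1*27208 = (-9 - 3/2) - 27208 = -21/2 - 27208 = -54437/2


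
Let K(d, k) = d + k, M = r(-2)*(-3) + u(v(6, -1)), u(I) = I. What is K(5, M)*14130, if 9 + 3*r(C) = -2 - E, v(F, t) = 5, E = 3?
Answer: 339120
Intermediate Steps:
r(C) = -14/3 (r(C) = -3 + (-2 - 1*3)/3 = -3 + (-2 - 3)/3 = -3 + (⅓)*(-5) = -3 - 5/3 = -14/3)
M = 19 (M = -14/3*(-3) + 5 = 14 + 5 = 19)
K(5, M)*14130 = (5 + 19)*14130 = 24*14130 = 339120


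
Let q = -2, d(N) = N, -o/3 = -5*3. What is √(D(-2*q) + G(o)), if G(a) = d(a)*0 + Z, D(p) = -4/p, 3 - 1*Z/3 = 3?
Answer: I ≈ 1.0*I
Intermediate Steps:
Z = 0 (Z = 9 - 3*3 = 9 - 9 = 0)
o = 45 (o = -(-15)*3 = -3*(-15) = 45)
G(a) = 0 (G(a) = a*0 + 0 = 0 + 0 = 0)
√(D(-2*q) + G(o)) = √(-4/((-2*(-2))) + 0) = √(-4/4 + 0) = √(-4*¼ + 0) = √(-1 + 0) = √(-1) = I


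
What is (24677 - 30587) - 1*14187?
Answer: -20097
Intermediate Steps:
(24677 - 30587) - 1*14187 = -5910 - 14187 = -20097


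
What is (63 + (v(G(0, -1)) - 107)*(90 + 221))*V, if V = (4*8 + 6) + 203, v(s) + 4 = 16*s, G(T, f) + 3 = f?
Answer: -13101242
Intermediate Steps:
G(T, f) = -3 + f
v(s) = -4 + 16*s
V = 241 (V = (32 + 6) + 203 = 38 + 203 = 241)
(63 + (v(G(0, -1)) - 107)*(90 + 221))*V = (63 + ((-4 + 16*(-3 - 1)) - 107)*(90 + 221))*241 = (63 + ((-4 + 16*(-4)) - 107)*311)*241 = (63 + ((-4 - 64) - 107)*311)*241 = (63 + (-68 - 107)*311)*241 = (63 - 175*311)*241 = (63 - 54425)*241 = -54362*241 = -13101242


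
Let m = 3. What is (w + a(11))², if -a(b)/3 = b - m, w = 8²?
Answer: 1600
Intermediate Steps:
w = 64
a(b) = 9 - 3*b (a(b) = -3*(b - 1*3) = -3*(b - 3) = -3*(-3 + b) = 9 - 3*b)
(w + a(11))² = (64 + (9 - 3*11))² = (64 + (9 - 33))² = (64 - 24)² = 40² = 1600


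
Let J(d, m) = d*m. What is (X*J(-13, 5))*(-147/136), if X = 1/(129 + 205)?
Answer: 9555/45424 ≈ 0.21035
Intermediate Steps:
X = 1/334 ≈ 0.0029940
(X*J(-13, 5))*(-147/136) = ((-13*5)/334)*(-147/136) = ((1/334)*(-65))*(-147*1/136) = -65/334*(-147/136) = 9555/45424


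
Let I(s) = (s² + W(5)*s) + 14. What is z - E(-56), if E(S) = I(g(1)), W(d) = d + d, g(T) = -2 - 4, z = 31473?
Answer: 31483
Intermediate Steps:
g(T) = -6
W(d) = 2*d
I(s) = 14 + s² + 10*s (I(s) = (s² + (2*5)*s) + 14 = (s² + 10*s) + 14 = 14 + s² + 10*s)
E(S) = -10 (E(S) = 14 + (-6)² + 10*(-6) = 14 + 36 - 60 = -10)
z - E(-56) = 31473 - 1*(-10) = 31473 + 10 = 31483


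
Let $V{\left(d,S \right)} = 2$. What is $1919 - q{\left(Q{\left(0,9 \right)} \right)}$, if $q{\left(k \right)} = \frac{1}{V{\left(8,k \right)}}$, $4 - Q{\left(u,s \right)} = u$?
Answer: $\frac{3837}{2} \approx 1918.5$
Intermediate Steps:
$Q{\left(u,s \right)} = 4 - u$
$q{\left(k \right)} = \frac{1}{2}$
$1919 - q{\left(Q{\left(0,9 \right)} \right)} = 1919 - \frac{1}{2} = \frac{3837}{2}$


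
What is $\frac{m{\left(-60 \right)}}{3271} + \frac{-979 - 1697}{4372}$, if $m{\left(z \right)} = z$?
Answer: $- \frac{2253879}{3575203} \approx -0.63042$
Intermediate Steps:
$\frac{m{\left(-60 \right)}}{3271} + \frac{-979 - 1697}{4372} = - \frac{60}{3271} + \frac{-979 - 1697}{4372} = \left(-60\right) \frac{1}{3271} + \left(-979 - 1697\right) \frac{1}{4372} = - \frac{60}{3271} - \frac{669}{1093} = - \frac{2253879}{3575203}$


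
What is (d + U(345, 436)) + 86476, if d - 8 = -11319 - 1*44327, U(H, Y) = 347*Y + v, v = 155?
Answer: 182285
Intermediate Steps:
U(H, Y) = 155 + 347*Y (U(H, Y) = 347*Y + 155 = 155 + 347*Y)
d = -55638 (d = 8 + (-11319 - 1*44327) = 8 + (-11319 - 44327) = 8 - 55646 = -55638)
(d + U(345, 436)) + 86476 = (-55638 + (155 + 347*436)) + 86476 = (-55638 + (155 + 151292)) + 86476 = (-55638 + 151447) + 86476 = 95809 + 86476 = 182285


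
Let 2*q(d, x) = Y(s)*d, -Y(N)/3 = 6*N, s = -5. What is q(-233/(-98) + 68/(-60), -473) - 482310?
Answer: -47260893/98 ≈ -4.8225e+5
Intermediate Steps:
Y(N) = -18*N
q(d, x) = 45*d (q(d, x) = ((-18*(-5))*d)/2 = (90*d)/2 = 45*d)
q(-233/(-98) + 68/(-60), -473) - 482310 = 45*(-233/(-98) + 68/(-60)) - 482310 = 45*(-233*(-1/98) + 68*(-1/60)) - 482310 = 45*(233/98 - 17/15) - 482310 = 45*(1829/1470) - 482310 = 5487/98 - 482310 = -47260893/98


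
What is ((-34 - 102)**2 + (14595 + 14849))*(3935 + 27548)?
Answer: 1509295020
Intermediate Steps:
((-34 - 102)**2 + (14595 + 14849))*(3935 + 27548) = ((-136)**2 + 29444)*31483 = (18496 + 29444)*31483 = 47940*31483 = 1509295020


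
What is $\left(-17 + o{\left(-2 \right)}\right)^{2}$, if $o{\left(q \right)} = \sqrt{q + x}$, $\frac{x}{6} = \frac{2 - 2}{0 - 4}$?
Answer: $\left(17 - i \sqrt{2}\right)^{2} \approx 287.0 - 48.083 i$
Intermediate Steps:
$x = 0$ ($x = 6 \frac{2 - 2}{0 - 4} = 6 \frac{0}{-4} = 6 \cdot 0 \left(- \frac{1}{4}\right) = 6 \cdot 0 = 0$)
$o{\left(q \right)} = \sqrt{q}$ ($o{\left(q \right)} = \sqrt{q + 0} = \sqrt{q}$)
$\left(-17 + o{\left(-2 \right)}\right)^{2} = \left(-17 + \sqrt{-2}\right)^{2} = \left(-17 + i \sqrt{2}\right)^{2}$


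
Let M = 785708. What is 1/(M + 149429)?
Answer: 1/935137 ≈ 1.0694e-6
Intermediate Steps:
1/(M + 149429) = 1/(785708 + 149429) = 1/935137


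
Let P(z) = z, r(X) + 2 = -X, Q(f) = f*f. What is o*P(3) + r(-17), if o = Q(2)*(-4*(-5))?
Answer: 255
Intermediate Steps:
Q(f) = f²
r(X) = -2 - X
o = 80 (o = 2²*(-4*(-5)) = 4*20 = 80)
o*P(3) + r(-17) = 80*3 + (-2 - 1*(-17)) = 240 + (-2 + 17) = 240 + 15 = 255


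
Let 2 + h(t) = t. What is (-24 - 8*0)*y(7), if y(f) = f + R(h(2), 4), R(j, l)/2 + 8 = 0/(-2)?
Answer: 216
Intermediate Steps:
h(t) = -2 + t
R(j, l) = -16 (R(j, l) = -16 + 2*(0/(-2)) = -16 + 2*(0*(-1/2)) = -16 + 2*0 = -16 + 0 = -16)
y(f) = -16 + f (y(f) = f - 16 = -16 + f)
(-24 - 8*0)*y(7) = (-24 - 8*0)*(-16 + 7) = (-24 + 0)*(-9) = -24*(-9) = 216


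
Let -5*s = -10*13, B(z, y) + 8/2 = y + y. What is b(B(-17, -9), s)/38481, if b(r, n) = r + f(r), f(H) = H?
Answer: -44/38481 ≈ -0.0011434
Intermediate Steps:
B(z, y) = -4 + 2*y (B(z, y) = -4 + (y + y) = -4 + 2*y)
s = 26 (s = -(-2)*13 = -⅕*(-130) = 26)
b(r, n) = 2*r (b(r, n) = r + r = 2*r)
b(B(-17, -9), s)/38481 = (2*(-4 + 2*(-9)))/38481 = (2*(-4 - 18))*(1/38481) = (2*(-22))*(1/38481) = -44*1/38481 = -44/38481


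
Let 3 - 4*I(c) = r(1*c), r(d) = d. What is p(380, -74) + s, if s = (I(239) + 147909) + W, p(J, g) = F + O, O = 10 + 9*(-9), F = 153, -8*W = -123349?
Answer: 1306805/8 ≈ 1.6335e+5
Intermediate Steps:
W = 123349/8 (W = -⅛*(-123349) = 123349/8 ≈ 15419.)
I(c) = ¾ - c/4
O = -71 (O = 10 - 81 = -71)
p(J, g) = 82 (p(J, g) = 153 - 71 = 82)
s = 1306149/8 (s = ((¾ - ¼*239) + 147909) + 123349/8 = ((¾ - 239/4) + 147909) + 123349/8 = (-59 + 147909) + 123349/8 = 147850 + 123349/8 = 1306149/8 ≈ 1.6327e+5)
p(380, -74) + s = 82 + 1306149/8 = 1306805/8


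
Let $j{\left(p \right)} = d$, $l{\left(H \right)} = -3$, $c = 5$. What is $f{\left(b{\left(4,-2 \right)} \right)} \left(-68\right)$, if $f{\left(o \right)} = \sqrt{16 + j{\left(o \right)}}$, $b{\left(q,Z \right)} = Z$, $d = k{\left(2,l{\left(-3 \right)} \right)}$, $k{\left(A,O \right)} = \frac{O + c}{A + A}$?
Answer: $- 34 \sqrt{66} \approx -276.22$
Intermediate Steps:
$k{\left(A,O \right)} = \frac{5 + O}{2 A}$ ($k{\left(A,O \right)} = \frac{O + 5}{A + A} = \frac{5 + O}{2 A}$)
$d = \frac{1}{2}$ ($d = \frac{5 - 3}{2 \cdot 2} = \frac{1}{2} \cdot \frac{1}{2} \cdot 2 = \frac{1}{2} \approx 0.5$)
$j{\left(p \right)} = \frac{1}{2}$
$f{\left(o \right)} = \frac{\sqrt{66}}{2}$ ($f{\left(o \right)} = \sqrt{16 + \frac{1}{2}} = \sqrt{\frac{33}{2}} = \frac{\sqrt{66}}{2}$)
$f{\left(b{\left(4,-2 \right)} \right)} \left(-68\right) = \frac{\sqrt{66}}{2} \left(-68\right) = - 34 \sqrt{66}$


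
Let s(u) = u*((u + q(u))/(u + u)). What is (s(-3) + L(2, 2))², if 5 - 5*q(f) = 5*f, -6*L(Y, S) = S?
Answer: 1/36 ≈ 0.027778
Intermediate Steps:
L(Y, S) = -S/6
q(f) = 1 - f
s(u) = ½ (s(u) = u*((u + (1 - u))/(u + u)) = u*(1/(2*u)) = ½)
(s(-3) + L(2, 2))² = (½ - ⅙*2)² = (½ - ⅓)² = (⅙)² = 1/36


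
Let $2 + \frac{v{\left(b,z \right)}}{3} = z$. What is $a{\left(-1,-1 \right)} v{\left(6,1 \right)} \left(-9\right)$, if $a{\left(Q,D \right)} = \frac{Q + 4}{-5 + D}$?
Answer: $- \frac{27}{2} \approx -13.5$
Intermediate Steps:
$v{\left(b,z \right)} = -6 + 3 z$
$a{\left(Q,D \right)} = \frac{4 + Q}{-5 + D}$
$a{\left(-1,-1 \right)} v{\left(6,1 \right)} \left(-9\right) = \frac{4 - 1}{-5 - 1} \left(-6 + 3 \cdot 1\right) \left(-9\right) = \frac{1}{-6} \cdot 3 \left(-6 + 3\right) \left(-9\right) = \left(- \frac{1}{6}\right) 3 \left(-3\right) \left(-9\right) = \left(- \frac{1}{2}\right) \left(-3\right) \left(-9\right) = \frac{3}{2} \left(-9\right) = - \frac{27}{2}$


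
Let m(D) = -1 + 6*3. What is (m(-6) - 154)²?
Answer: 18769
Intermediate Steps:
m(D) = 17 (m(D) = -1 + 18 = 17)
(m(-6) - 154)² = (17 - 154)² = (-137)² = 18769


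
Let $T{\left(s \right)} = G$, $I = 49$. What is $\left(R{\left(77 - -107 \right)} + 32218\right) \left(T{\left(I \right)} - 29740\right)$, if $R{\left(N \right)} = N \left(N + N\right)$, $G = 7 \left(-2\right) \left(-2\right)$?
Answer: $-2969120160$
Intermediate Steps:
$G = 28$ ($G = \left(-14\right) \left(-2\right) = 28$)
$T{\left(s \right)} = 28$
$R{\left(N \right)} = 2 N^{2}$ ($R{\left(N \right)} = N 2 N = 2 N^{2}$)
$\left(R{\left(77 - -107 \right)} + 32218\right) \left(T{\left(I \right)} - 29740\right) = \left(2 \left(77 - -107\right)^{2} + 32218\right) \left(28 - 29740\right) = \left(2 \left(77 + 107\right)^{2} + 32218\right) \left(-29712\right) = \left(2 \cdot 184^{2} + 32218\right) \left(-29712\right) = \left(2 \cdot 33856 + 32218\right) \left(-29712\right) = \left(67712 + 32218\right) \left(-29712\right) = 99930 \left(-29712\right) = -2969120160$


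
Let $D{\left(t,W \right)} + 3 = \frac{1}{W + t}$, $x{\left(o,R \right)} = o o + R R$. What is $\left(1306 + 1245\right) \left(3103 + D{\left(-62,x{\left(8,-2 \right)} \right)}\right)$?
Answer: $\frac{47451151}{6} \approx 7.9085 \cdot 10^{6}$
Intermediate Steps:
$x{\left(o,R \right)} = R^{2} + o^{2}$ ($x{\left(o,R \right)} = o^{2} + R^{2} = R^{2} + o^{2}$)
$D{\left(t,W \right)} = -3 + \frac{1}{W + t}$
$\left(1306 + 1245\right) \left(3103 + D{\left(-62,x{\left(8,-2 \right)} \right)}\right) = \left(1306 + 1245\right) \left(3103 + \frac{1 - 3 \left(\left(-2\right)^{2} + 8^{2}\right) - -186}{\left(\left(-2\right)^{2} + 8^{2}\right) - 62}\right) = 2551 \left(3103 + \frac{1 - 3 \left(4 + 64\right) + 186}{\left(4 + 64\right) - 62}\right) = 2551 \left(3103 + \frac{1 - 204 + 186}{68 - 62}\right) = 2551 \left(3103 + \frac{1 - 204 + 186}{6}\right) = 2551 \left(3103 + \frac{1}{6} \left(-17\right)\right) = 2551 \left(3103 - \frac{17}{6}\right) = 2551 \cdot \frac{18601}{6} = \frac{47451151}{6}$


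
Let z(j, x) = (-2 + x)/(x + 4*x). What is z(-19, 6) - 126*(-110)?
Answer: 207902/15 ≈ 13860.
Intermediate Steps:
z(j, x) = (-2 + x)/(5*x) (z(j, x) = (-2 + x)/((5*x)) = (-2 + x)*(1/(5*x)) = (-2 + x)/(5*x))
z(-19, 6) - 126*(-110) = (1/5)*(-2 + 6)/6 - 126*(-110) = (1/5)*(1/6)*4 + 13860 = 2/15 + 13860 = 207902/15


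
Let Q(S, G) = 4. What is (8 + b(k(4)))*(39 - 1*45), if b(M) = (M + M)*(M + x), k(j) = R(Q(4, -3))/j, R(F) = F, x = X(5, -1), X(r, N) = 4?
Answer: -108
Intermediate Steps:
x = 4
k(j) = 4/j
b(M) = 2*M*(4 + M) (b(M) = (M + M)*(M + 4) = (2*M)*(4 + M) = 2*M*(4 + M))
(8 + b(k(4)))*(39 - 1*45) = (8 + 2*(4/4)*(4 + 4/4))*(39 - 1*45) = (8 + 2*(4*(¼))*(4 + 4*(¼)))*(39 - 45) = (8 + 2*1*(4 + 1))*(-6) = (8 + 2*1*5)*(-6) = (8 + 10)*(-6) = 18*(-6) = -108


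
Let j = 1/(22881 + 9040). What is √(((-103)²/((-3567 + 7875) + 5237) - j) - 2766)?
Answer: I*√256674351419555242070/304685945 ≈ 52.582*I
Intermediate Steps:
j = 1/31921 ≈ 3.1327e-5
√(((-103)²/((-3567 + 7875) + 5237) - j) - 2766) = √(((-103)²/((-3567 + 7875) + 5237) - 1*1/31921) - 2766) = √((10609/(4308 + 5237) - 1/31921) - 2766) = √((10609/9545 - 1/31921) - 2766) = √(338640344/304685945 - 2766) = √(-842422683526/304685945) = I*√256674351419555242070/304685945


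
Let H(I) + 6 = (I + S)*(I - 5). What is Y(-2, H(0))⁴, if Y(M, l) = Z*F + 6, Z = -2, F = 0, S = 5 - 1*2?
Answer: 1296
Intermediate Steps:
S = 3 (S = 5 - 2 = 3)
H(I) = -6 + (-5 + I)*(3 + I) (H(I) = -6 + (I + 3)*(I - 5) = -6 + (3 + I)*(-5 + I) = -6 + (-5 + I)*(3 + I))
Y(M, l) = 6 (Y(M, l) = -2*0 + 6 = 0 + 6 = 6)
Y(-2, H(0))⁴ = 6⁴ = 1296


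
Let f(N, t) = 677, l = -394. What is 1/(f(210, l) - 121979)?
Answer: -1/121302 ≈ -8.2439e-6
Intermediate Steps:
1/(f(210, l) - 121979) = 1/(677 - 121979) = 1/(-121302) = -1/121302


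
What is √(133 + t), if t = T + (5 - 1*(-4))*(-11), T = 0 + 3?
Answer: √37 ≈ 6.0828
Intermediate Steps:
T = 3
t = -96 (t = 3 + (5 - 1*(-4))*(-11) = 3 + (5 + 4)*(-11) = 3 + 9*(-11) = 3 - 99 = -96)
√(133 + t) = √(133 - 96) = √37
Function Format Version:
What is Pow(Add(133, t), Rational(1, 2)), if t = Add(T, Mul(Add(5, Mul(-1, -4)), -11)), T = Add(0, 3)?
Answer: Pow(37, Rational(1, 2)) ≈ 6.0828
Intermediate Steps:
T = 3
t = -96 (t = Add(3, Mul(Add(5, Mul(-1, -4)), -11)) = Add(3, Mul(Add(5, 4), -11)) = Add(3, Mul(9, -11)) = Add(3, -99) = -96)
Pow(Add(133, t), Rational(1, 2)) = Pow(Add(133, -96), Rational(1, 2)) = Pow(37, Rational(1, 2))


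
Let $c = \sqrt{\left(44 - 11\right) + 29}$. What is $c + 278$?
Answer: $278 + \sqrt{62} \approx 285.87$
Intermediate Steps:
$c = \sqrt{62}$ ($c = \sqrt{33 + 29} = \sqrt{62} \approx 7.874$)
$c + 278 = \sqrt{62} + 278 = 278 + \sqrt{62}$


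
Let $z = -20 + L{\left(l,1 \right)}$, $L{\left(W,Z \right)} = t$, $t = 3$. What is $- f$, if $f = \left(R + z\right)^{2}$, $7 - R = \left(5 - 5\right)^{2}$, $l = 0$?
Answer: $-100$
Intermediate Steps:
$L{\left(W,Z \right)} = 3$
$z = -17$ ($z = -20 + 3 = -17$)
$R = 7$ ($R = 7 - \left(5 - 5\right)^{2} = 7 - 0^{2} = 7 - 0 = 7 + 0 = 7$)
$f = 100$ ($f = \left(7 - 17\right)^{2} = \left(-10\right)^{2} = 100$)
$- f = \left(-1\right) 100 = -100$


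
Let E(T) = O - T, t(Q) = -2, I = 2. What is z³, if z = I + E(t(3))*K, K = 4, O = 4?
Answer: 17576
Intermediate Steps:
E(T) = 4 - T
z = 26 (z = 2 + (4 - 1*(-2))*4 = 2 + (4 + 2)*4 = 2 + 6*4 = 2 + 24 = 26)
z³ = 26³ = 17576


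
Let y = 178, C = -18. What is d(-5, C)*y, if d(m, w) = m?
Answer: -890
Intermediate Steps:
d(-5, C)*y = -5*178 = -890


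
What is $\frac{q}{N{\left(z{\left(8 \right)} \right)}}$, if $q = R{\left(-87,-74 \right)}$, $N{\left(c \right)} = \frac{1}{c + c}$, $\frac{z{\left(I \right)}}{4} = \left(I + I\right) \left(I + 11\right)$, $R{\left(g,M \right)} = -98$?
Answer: $-238336$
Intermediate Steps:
$z{\left(I \right)} = 8 I \left(11 + I\right)$ ($z{\left(I \right)} = 4 \left(I + I\right) \left(I + 11\right) = 4 \cdot 2 I \left(11 + I\right) = 8 I \left(11 + I\right)$)
$N{\left(c \right)} = \frac{1}{2 c}$
$q = -98$
$\frac{q}{N{\left(z{\left(8 \right)} \right)}} = - \frac{98}{\frac{1}{2} \frac{1}{8 \cdot 8 \left(11 + 8\right)}} = - \frac{98}{\frac{1}{2} \frac{1}{8 \cdot 8 \cdot 19}} = - \frac{98}{\frac{1}{2} \cdot \frac{1}{1216}} = - 98 \frac{1}{\frac{1}{2432}} = \left(-98\right) 2432 = -238336$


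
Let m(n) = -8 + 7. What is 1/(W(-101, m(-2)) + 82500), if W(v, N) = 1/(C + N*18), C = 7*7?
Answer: 31/2557501 ≈ 1.2121e-5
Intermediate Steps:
C = 49
m(n) = -1
W(v, N) = 1/(49 + 18*N) (W(v, N) = 1/(49 + N*18) = 1/(49 + 18*N))
1/(W(-101, m(-2)) + 82500) = 1/(1/(49 + 18*(-1)) + 82500) = 1/(1/(49 - 18) + 82500) = 1/(1/31 + 82500) = 1/(2557501/31) = 31/2557501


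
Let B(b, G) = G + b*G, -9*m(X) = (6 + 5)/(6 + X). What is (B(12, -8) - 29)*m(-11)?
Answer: -1463/45 ≈ -32.511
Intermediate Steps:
m(X) = -11/(9*(6 + X)) (m(X) = -(6 + 5)/(9*(6 + X)) = -11/(9*(6 + X)))
B(b, G) = G + G*b
(B(12, -8) - 29)*m(-11) = (-8*(1 + 12) - 29)*(-11/(54 + 9*(-11))) = (-8*13 - 29)*(-11/(54 - 99)) = (-104 - 29)*(-11/(-45)) = -(-1463)*(-1)/45 = -133*11/45 = -1463/45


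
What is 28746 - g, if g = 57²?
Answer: 25497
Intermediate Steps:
g = 3249
28746 - g = 28746 - 1*3249 = 28746 - 3249 = 25497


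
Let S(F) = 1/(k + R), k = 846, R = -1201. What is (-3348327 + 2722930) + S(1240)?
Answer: -222015936/355 ≈ -6.2540e+5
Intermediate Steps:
S(F) = -1/355 (S(F) = 1/(846 - 1201) = 1/(-355) = -1/355)
(-3348327 + 2722930) + S(1240) = (-3348327 + 2722930) - 1/355 = -625397 - 1/355 = -222015936/355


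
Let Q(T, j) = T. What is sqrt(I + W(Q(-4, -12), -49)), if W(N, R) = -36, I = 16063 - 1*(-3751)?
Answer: sqrt(19778) ≈ 140.63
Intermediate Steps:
I = 19814 (I = 16063 + 3751 = 19814)
sqrt(I + W(Q(-4, -12), -49)) = sqrt(19814 - 36) = sqrt(19778)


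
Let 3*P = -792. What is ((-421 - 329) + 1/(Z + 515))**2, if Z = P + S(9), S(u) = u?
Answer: 38024610001/67600 ≈ 5.6249e+5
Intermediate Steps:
P = -264 (P = (1/3)*(-792) = -264)
Z = -255 (Z = -264 + 9 = -255)
((-421 - 329) + 1/(Z + 515))**2 = ((-421 - 329) + 1/(-255 + 515))**2 = (-750 + 1/260)**2 = (-194999/260)**2 = 38024610001/67600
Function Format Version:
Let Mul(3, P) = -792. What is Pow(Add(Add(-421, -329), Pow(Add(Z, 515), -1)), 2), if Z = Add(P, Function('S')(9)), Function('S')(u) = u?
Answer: Rational(38024610001, 67600) ≈ 5.6249e+5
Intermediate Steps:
P = -264 (P = Mul(Rational(1, 3), -792) = -264)
Z = -255 (Z = Add(-264, 9) = -255)
Pow(Add(Add(-421, -329), Pow(Add(Z, 515), -1)), 2) = Pow(Add(Add(-421, -329), Pow(Add(-255, 515), -1)), 2) = Pow(Add(-750, Pow(260, -1)), 2) = Pow(Add(-750, Rational(1, 260)), 2) = Pow(Rational(-194999, 260), 2) = Rational(38024610001, 67600)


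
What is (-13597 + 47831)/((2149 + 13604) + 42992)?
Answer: 34234/58745 ≈ 0.58276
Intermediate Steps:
(-13597 + 47831)/((2149 + 13604) + 42992) = 34234/(15753 + 42992) = 34234/58745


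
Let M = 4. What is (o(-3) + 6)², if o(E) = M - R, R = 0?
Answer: 100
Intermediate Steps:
o(E) = 4 (o(E) = 4 - 1*0 = 4 + 0 = 4)
(o(-3) + 6)² = (4 + 6)² = 10² = 100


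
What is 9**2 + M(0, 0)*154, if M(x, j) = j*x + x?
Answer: 81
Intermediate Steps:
M(x, j) = x + j*x
9**2 + M(0, 0)*154 = 9**2 + (0*(1 + 0))*154 = 81 + (0*1)*154 = 81 + 0*154 = 81 + 0 = 81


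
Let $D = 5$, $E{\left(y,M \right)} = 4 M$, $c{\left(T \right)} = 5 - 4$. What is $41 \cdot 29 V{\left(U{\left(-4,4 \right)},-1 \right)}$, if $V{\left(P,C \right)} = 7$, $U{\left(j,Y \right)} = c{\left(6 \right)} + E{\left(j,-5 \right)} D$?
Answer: $8323$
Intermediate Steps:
$c{\left(T \right)} = 1$
$U{\left(j,Y \right)} = -99$ ($U{\left(j,Y \right)} = 1 + 4 \left(-5\right) 5 = 1 - 100 = -99$)
$41 \cdot 29 V{\left(U{\left(-4,4 \right)},-1 \right)} = 41 \cdot 29 \cdot 7 = 1189 \cdot 7 = 8323$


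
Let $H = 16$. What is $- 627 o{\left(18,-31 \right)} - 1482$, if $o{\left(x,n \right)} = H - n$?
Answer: $-30951$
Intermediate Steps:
$o{\left(x,n \right)} = 16 - n$
$- 627 o{\left(18,-31 \right)} - 1482 = - 627 \left(16 - -31\right) - 1482 = - 627 \left(16 + 31\right) - 1482 = \left(-627\right) 47 - 1482 = -29469 - 1482 = -30951$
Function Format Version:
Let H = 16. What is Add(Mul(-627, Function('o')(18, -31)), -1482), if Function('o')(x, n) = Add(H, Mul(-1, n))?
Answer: -30951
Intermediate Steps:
Function('o')(x, n) = Add(16, Mul(-1, n))
Add(Mul(-627, Function('o')(18, -31)), -1482) = Add(Mul(-627, Add(16, Mul(-1, -31))), -1482) = Add(Mul(-627, Add(16, 31)), -1482) = Add(Mul(-627, 47), -1482) = Add(-29469, -1482) = -30951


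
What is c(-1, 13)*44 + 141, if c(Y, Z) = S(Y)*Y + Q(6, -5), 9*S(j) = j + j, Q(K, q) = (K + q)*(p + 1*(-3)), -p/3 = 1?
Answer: -1019/9 ≈ -113.22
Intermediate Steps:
p = -3 (p = -3*1 = -3)
Q(K, q) = -6*K - 6*q (Q(K, q) = (K + q)*(-3 + 1*(-3)) = (K + q)*(-3 - 3) = (K + q)*(-6) = -6*K - 6*q)
S(j) = 2*j/9 (S(j) = (j + j)/9 = (2*j)/9 = 2*j/9)
c(Y, Z) = -6 + 2*Y²/9 (c(Y, Z) = (2*Y/9)*Y + (-6*6 - 6*(-5)) = 2*Y²/9 + (-36 + 30) = 2*Y²/9 - 6 = -6 + 2*Y²/9)
c(-1, 13)*44 + 141 = (-6 + (2/9)*(-1)²)*44 + 141 = (-6 + (2/9)*1)*44 + 141 = (-6 + 2/9)*44 + 141 = -52/9*44 + 141 = -2288/9 + 141 = -1019/9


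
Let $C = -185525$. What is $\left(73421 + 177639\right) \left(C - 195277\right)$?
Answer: $-95604150120$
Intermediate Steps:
$\left(73421 + 177639\right) \left(C - 195277\right) = \left(73421 + 177639\right) \left(-185525 - 195277\right) = 251060 \left(-380802\right) = -95604150120$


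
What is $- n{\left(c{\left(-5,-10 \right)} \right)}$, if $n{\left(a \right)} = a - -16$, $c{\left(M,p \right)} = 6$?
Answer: $-22$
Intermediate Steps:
$n{\left(a \right)} = 16 + a$ ($n{\left(a \right)} = a + 16 = 16 + a$)
$- n{\left(c{\left(-5,-10 \right)} \right)} = - (16 + 6) = \left(-1\right) 22 = -22$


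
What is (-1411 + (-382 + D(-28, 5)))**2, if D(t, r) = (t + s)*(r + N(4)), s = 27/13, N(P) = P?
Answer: 693900964/169 ≈ 4.1059e+6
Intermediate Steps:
s = 27/13 (s = 27*(1/13) = 27/13 ≈ 2.0769)
D(t, r) = (4 + r)*(27/13 + t) (D(t, r) = (t + 27/13)*(r + 4) = (27/13 + t)*(4 + r) = (4 + r)*(27/13 + t))
(-1411 + (-382 + D(-28, 5)))**2 = (-1411 + (-382 + (108/13 + 4*(-28) + (27/13)*5 + 5*(-28))))**2 = (-1411 + (-382 + (108/13 - 112 + 135/13 - 140)))**2 = (-1411 + (-382 - 3033/13))**2 = (-1411 - 7999/13)**2 = (-26342/13)**2 = 693900964/169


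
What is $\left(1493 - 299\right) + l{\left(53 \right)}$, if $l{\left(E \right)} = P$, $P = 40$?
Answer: $1234$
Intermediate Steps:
$l{\left(E \right)} = 40$
$\left(1493 - 299\right) + l{\left(53 \right)} = \left(1493 - 299\right) + 40 = 1194 + 40 = 1234$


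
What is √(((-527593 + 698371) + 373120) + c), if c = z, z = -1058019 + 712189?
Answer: 26*√293 ≈ 445.05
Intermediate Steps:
z = -345830
c = -345830
√(((-527593 + 698371) + 373120) + c) = √(((-527593 + 698371) + 373120) - 345830) = √((170778 + 373120) - 345830) = √(543898 - 345830) = √198068 = 26*√293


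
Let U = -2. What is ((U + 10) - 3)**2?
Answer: 25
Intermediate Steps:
((U + 10) - 3)**2 = ((-2 + 10) - 3)**2 = (8 - 3)**2 = 5**2 = 25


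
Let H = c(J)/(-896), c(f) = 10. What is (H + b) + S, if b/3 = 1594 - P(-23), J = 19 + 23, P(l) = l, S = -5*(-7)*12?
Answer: 2361403/448 ≈ 5271.0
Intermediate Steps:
S = 420 (S = 35*12 = 420)
J = 42
b = 4851 (b = 3*(1594 - 1*(-23)) = 3*(1594 + 23) = 3*1617 = 4851)
H = -5/448 (H = 10/(-896) = 10*(-1/896) = -5/448 ≈ -0.011161)
(H + b) + S = (-5/448 + 4851) + 420 = 2173243/448 + 420 = 2361403/448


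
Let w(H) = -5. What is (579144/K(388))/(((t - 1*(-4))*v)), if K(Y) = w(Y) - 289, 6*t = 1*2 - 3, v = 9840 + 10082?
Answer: -289572/11226047 ≈ -0.025795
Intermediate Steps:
v = 19922
t = -⅙ (t = (1*2 - 3)/6 = (2 - 3)/6 = (⅙)*(-1) = -⅙ ≈ -0.16667)
K(Y) = -294 (K(Y) = -5 - 289 = -294)
(579144/K(388))/(((t - 1*(-4))*v)) = (579144/(-294))/(((-⅙ - 1*(-4))*19922)) = (579144*(-1/294))/(((-⅙ + 4)*19922)) = -96524/(49*((23/6)*19922)) = -96524/(49*229103/3) = -96524/49*3/229103 = -289572/11226047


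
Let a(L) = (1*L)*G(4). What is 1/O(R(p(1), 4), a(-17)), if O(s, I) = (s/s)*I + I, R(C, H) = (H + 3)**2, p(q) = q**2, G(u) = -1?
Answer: 1/34 ≈ 0.029412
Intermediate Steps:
a(L) = -L (a(L) = (1*L)*(-1) = L*(-1) = -L)
R(C, H) = (3 + H)**2
O(s, I) = 2*I (O(s, I) = 1*I + I = I + I = 2*I)
1/O(R(p(1), 4), a(-17)) = 1/(2*(-1*(-17))) = 1/(2*17) = 1/34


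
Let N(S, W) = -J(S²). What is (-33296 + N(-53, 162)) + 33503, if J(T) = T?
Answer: -2602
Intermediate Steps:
N(S, W) = -S²
(-33296 + N(-53, 162)) + 33503 = (-33296 - 1*(-53)²) + 33503 = (-33296 - 1*2809) + 33503 = (-33296 - 2809) + 33503 = -36105 + 33503 = -2602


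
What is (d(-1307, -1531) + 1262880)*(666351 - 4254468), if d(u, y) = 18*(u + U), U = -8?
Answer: -4446430467570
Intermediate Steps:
d(u, y) = -144 + 18*u (d(u, y) = 18*(u - 8) = 18*(-8 + u) = -144 + 18*u)
(d(-1307, -1531) + 1262880)*(666351 - 4254468) = ((-144 + 18*(-1307)) + 1262880)*(666351 - 4254468) = ((-144 - 23526) + 1262880)*(-3588117) = (-23670 + 1262880)*(-3588117) = 1239210*(-3588117) = -4446430467570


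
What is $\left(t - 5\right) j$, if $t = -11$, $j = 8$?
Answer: $-128$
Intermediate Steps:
$\left(t - 5\right) j = \left(-11 - 5\right) 8 = \left(-16\right) 8 = -128$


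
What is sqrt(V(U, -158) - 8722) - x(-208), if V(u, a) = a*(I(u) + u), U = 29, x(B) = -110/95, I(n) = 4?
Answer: 22/19 + 4*I*sqrt(871) ≈ 1.1579 + 118.05*I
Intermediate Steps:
x(B) = -22/19 (x(B) = -110*1/95 = -22/19)
V(u, a) = a*(4 + u)
sqrt(V(U, -158) - 8722) - x(-208) = sqrt(-158*(4 + 29) - 8722) - 1*(-22/19) = sqrt(-158*33 - 8722) + 22/19 = sqrt(-5214 - 8722) + 22/19 = sqrt(-13936) + 22/19 = 4*I*sqrt(871) + 22/19 = 22/19 + 4*I*sqrt(871)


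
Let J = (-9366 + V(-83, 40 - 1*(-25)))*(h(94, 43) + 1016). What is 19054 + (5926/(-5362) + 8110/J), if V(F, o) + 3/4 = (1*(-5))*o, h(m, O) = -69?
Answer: 1875296473663399/98425807669 ≈ 19053.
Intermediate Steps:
V(F, o) = -¾ - 5*o (V(F, o) = -¾ + (1*(-5))*o = -¾ - 5*o)
J = -36712349/4 (J = (-9366 + (-¾ - 5*(40 - 1*(-25))))*(-69 + 1016) = (-9366 + (-¾ - 5*(40 + 25)))*947 = (-9366 + (-¾ - 5*65))*947 = (-9366 + (-¾ - 325))*947 = (-9366 - 1303/4)*947 = -38767/4*947 = -36712349/4 ≈ -9.1781e+6)
19054 + (5926/(-5362) + 8110/J) = 19054 + (5926/(-5362) + 8110/(-36712349/4)) = 19054 + (5926*(-1/5362) + 8110*(-4/36712349)) = 19054 + (-2963/2681 - 32440/36712349) = 19054 - 108865661727/98425807669 = 1875296473663399/98425807669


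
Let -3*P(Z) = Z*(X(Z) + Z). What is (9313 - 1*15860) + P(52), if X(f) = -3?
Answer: -22189/3 ≈ -7396.3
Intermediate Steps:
P(Z) = -Z*(-3 + Z)/3
(9313 - 1*15860) + P(52) = (9313 - 1*15860) + (⅓)*52*(3 - 1*52) = (9313 - 15860) + (⅓)*52*(3 - 52) = -6547 + (⅓)*52*(-49) = -6547 - 2548/3 = -22189/3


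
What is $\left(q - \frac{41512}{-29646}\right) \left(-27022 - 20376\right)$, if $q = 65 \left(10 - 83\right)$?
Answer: $\frac{3332760935842}{14823} \approx 2.2484 \cdot 10^{8}$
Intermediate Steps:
$q = -4745$ ($q = 65 \left(-73\right) = -4745$)
$\left(q - \frac{41512}{-29646}\right) \left(-27022 - 20376\right) = \left(-4745 - \frac{41512}{-29646}\right) \left(-27022 - 20376\right) = \left(-4745 - - \frac{20756}{14823}\right) \left(-47398\right) = \left(-4745 + \frac{20756}{14823}\right) \left(-47398\right) = \left(- \frac{70314379}{14823}\right) \left(-47398\right) = \frac{3332760935842}{14823}$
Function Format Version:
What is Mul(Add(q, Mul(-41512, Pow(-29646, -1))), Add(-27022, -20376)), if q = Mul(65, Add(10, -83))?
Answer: Rational(3332760935842, 14823) ≈ 2.2484e+8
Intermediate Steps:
q = -4745 (q = Mul(65, -73) = -4745)
Mul(Add(q, Mul(-41512, Pow(-29646, -1))), Add(-27022, -20376)) = Mul(Add(-4745, Mul(-41512, Pow(-29646, -1))), Add(-27022, -20376)) = Mul(Add(-4745, Mul(-41512, Rational(-1, 29646))), -47398) = Mul(Add(-4745, Rational(20756, 14823)), -47398) = Mul(Rational(-70314379, 14823), -47398) = Rational(3332760935842, 14823)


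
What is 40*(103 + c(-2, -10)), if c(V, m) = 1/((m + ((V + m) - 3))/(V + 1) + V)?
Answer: 94800/23 ≈ 4121.7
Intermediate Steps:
c(V, m) = 1/(V + (-3 + V + 2*m)/(1 + V)) (c(V, m) = 1/((m + (-3 + V + m))/(1 + V) + V) = 1/((-3 + V + 2*m)/(1 + V) + V) = 1/(V + (-3 + V + 2*m)/(1 + V)))
40*(103 + c(-2, -10)) = 40*(103 + (1 - 2)/(-3 + (-2)**2 + 2*(-2) + 2*(-10))) = 40*(103 - 1/(-3 + 4 - 4 - 20)) = 40*(103 - 1/(-23)) = 40*(103 - 1/23*(-1)) = 40*(103 + 1/23) = 40*(2370/23) = 94800/23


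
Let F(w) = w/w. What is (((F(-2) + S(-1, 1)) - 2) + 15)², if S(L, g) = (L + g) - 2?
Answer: 144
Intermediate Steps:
F(w) = 1
S(L, g) = -2 + L + g
(((F(-2) + S(-1, 1)) - 2) + 15)² = (((1 + (-2 - 1 + 1)) - 2) + 15)² = (((1 - 2) - 2) + 15)² = ((-1 - 2) + 15)² = (-3 + 15)² = 12² = 144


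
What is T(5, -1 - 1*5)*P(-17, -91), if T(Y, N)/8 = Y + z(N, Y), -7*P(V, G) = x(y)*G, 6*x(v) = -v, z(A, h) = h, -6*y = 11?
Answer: 2860/9 ≈ 317.78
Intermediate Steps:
y = -11/6 (y = -1/6*11 = -11/6 ≈ -1.8333)
x(v) = -v/6 (x(v) = (-v)/6 = -v/6)
P(V, G) = -11*G/252 (P(V, G) = -(-1/6*(-11/6))*G/7 = -11*G/252)
T(Y, N) = 16*Y (T(Y, N) = 8*(Y + Y) = 8*(2*Y) = 16*Y)
T(5, -1 - 1*5)*P(-17, -91) = (16*5)*(-11/252*(-91)) = 80*(143/36) = 2860/9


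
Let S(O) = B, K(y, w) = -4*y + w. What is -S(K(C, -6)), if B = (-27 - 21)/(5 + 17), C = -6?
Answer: 24/11 ≈ 2.1818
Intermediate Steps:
K(y, w) = w - 4*y
B = -24/11 (B = -48/22 = -48*1/22 = -24/11 ≈ -2.1818)
S(O) = -24/11
-S(K(C, -6)) = -1*(-24/11) = 24/11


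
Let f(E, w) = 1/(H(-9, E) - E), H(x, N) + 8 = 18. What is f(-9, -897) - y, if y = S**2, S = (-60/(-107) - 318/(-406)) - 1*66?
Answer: -37473602468690/8964234979 ≈ -4180.3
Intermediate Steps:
H(x, N) = 10 (H(x, N) = -8 + 18 = 10)
S = -1404393/21721 (S = (-60*(-1/107) - 318*(-1/406)) - 66 = (60/107 + 159/203) - 66 = 29193/21721 - 66 = -1404393/21721 ≈ -64.656)
y = 1972319698449/471801841 (y = (-1404393/21721)**2 = 1972319698449/471801841 ≈ 4180.4)
f(E, w) = 1/(10 - E)
f(-9, -897) - y = -1/(-10 - 9) - 1*1972319698449/471801841 = -1/(-19) - 1972319698449/471801841 = -1*(-1/19) - 1972319698449/471801841 = 1/19 - 1972319698449/471801841 = -37473602468690/8964234979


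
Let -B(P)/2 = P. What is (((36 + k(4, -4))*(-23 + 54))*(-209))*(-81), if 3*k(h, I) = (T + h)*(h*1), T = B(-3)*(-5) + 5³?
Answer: 88166232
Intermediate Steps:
B(P) = -2*P
T = 95 (T = -2*(-3)*(-5) + 5³ = 6*(-5) + 125 = -30 + 125 = 95)
k(h, I) = h*(95 + h)/3 (k(h, I) = ((95 + h)*(h*1))/3 = ((95 + h)*h)/3 = (h*(95 + h))/3 = h*(95 + h)/3)
(((36 + k(4, -4))*(-23 + 54))*(-209))*(-81) = (((36 + (⅓)*4*(95 + 4))*(-23 + 54))*(-209))*(-81) = (((36 + (⅓)*4*99)*31)*(-209))*(-81) = (((36 + 132)*31)*(-209))*(-81) = ((168*31)*(-209))*(-81) = (5208*(-209))*(-81) = -1088472*(-81) = 88166232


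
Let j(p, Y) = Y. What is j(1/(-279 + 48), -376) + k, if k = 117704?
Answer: 117328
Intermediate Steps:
j(1/(-279 + 48), -376) + k = -376 + 117704 = 117328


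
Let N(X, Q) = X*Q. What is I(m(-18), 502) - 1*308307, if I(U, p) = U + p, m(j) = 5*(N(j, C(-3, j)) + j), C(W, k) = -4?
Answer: -307535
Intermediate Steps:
N(X, Q) = Q*X
m(j) = -15*j (m(j) = 5*(-4*j + j) = 5*(-3*j) = -15*j)
I(m(-18), 502) - 1*308307 = (-15*(-18) + 502) - 1*308307 = (270 + 502) - 308307 = 772 - 308307 = -307535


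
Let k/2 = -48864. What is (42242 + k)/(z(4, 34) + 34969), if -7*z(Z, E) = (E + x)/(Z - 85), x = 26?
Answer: -10486854/6609161 ≈ -1.5867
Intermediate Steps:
k = -97728 (k = 2*(-48864) = -97728)
z(Z, E) = -(26 + E)/(7*(-85 + Z)) (z(Z, E) = -(E + 26)/(7*(Z - 85)) = -(26 + E)/(7*(-85 + Z)))
(42242 + k)/(z(4, 34) + 34969) = (42242 - 97728)/((-26 - 1*34)/(7*(-85 + 4)) + 34969) = -55486/((⅐)*(-26 - 34)/(-81) + 34969) = -55486/((⅐)*(-1/81)*(-60) + 34969) = -55486/(20/189 + 34969) = -55486/6609161/189 = -55486*189/6609161 = -10486854/6609161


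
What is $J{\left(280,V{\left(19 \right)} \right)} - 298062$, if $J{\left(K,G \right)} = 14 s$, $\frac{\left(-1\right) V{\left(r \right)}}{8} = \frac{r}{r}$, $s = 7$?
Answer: $-297964$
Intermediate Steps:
$V{\left(r \right)} = -8$ ($V{\left(r \right)} = - 8 \frac{r}{r} = \left(-8\right) 1 = -8$)
$J{\left(K,G \right)} = 98$ ($J{\left(K,G \right)} = 14 \cdot 7 = 98$)
$J{\left(280,V{\left(19 \right)} \right)} - 298062 = 98 - 298062 = -297964$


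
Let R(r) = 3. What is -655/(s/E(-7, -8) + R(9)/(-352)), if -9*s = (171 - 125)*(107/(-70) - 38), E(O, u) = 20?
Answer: -363132000/5595683 ≈ -64.895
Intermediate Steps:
s = 63641/315 (s = -(171 - 125)*(107/(-70) - 38)/9 = -46*(107*(-1/70) - 38)/9 = -46*(-107/70 - 38)/9 = -46*(-2767)/(9*70) = -⅑*(-63641/35) = 63641/315 ≈ 202.03)
-655/(s/E(-7, -8) + R(9)/(-352)) = -655/((63641/315)/20 + 3/(-352)) = -655/((63641/315)*(1/20) + 3*(-1/352)) = -655/(63641/6300 - 3/352) = -655/5595683/554400 = -655*554400/5595683 = -363132000/5595683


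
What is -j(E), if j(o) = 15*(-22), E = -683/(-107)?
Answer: 330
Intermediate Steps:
E = 683/107 (E = -683*(-1/107) = 683/107 ≈ 6.3832)
j(o) = -330
-j(E) = -1*(-330) = 330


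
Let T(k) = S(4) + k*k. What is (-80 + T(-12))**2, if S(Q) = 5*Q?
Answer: 7056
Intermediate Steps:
T(k) = 20 + k**2 (T(k) = 5*4 + k*k = 20 + k**2)
(-80 + T(-12))**2 = (-80 + (20 + (-12)**2))**2 = (-80 + (20 + 144))**2 = (-80 + 164)**2 = 84**2 = 7056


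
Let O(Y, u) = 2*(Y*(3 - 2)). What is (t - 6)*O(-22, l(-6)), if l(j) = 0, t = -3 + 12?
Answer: -132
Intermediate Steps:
t = 9
O(Y, u) = 2*Y (O(Y, u) = 2*(Y*1) = 2*Y)
(t - 6)*O(-22, l(-6)) = (9 - 6)*(2*(-22)) = 3*(-44) = -132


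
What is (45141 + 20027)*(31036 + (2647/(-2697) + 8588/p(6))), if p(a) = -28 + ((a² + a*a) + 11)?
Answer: 301515477755248/148335 ≈ 2.0327e+9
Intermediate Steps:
p(a) = -17 + 2*a² (p(a) = -28 + ((a² + a²) + 11) = -28 + (2*a² + 11) = -28 + (11 + 2*a²) = -17 + 2*a²)
(45141 + 20027)*(31036 + (2647/(-2697) + 8588/p(6))) = (45141 + 20027)*(31036 + (2647/(-2697) + 8588/(-17 + 2*6²))) = 65168*(31036 + (2647*(-1/2697) + 8588/(-17 + 2*36))) = 65168*(31036 + (-2647/2697 + 8588/(-17 + 72))) = 65168*(31036 + (-2647/2697 + 8588/55)) = 65168*(31036 + 23016251/148335) = 65168*(4626741311/148335) = 301515477755248/148335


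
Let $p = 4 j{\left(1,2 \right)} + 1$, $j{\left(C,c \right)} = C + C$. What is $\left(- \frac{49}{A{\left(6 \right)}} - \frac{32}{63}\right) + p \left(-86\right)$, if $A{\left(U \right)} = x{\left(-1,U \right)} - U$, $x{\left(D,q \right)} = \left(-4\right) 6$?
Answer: $- \frac{486911}{630} \approx -772.88$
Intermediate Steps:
$x{\left(D,q \right)} = -24$
$A{\left(U \right)} = -24 - U$
$j{\left(C,c \right)} = 2 C$
$p = 9$ ($p = 4 \cdot 2 \cdot 1 + 1 = 4 \cdot 2 + 1 = 8 + 1 = 9$)
$\left(- \frac{49}{A{\left(6 \right)}} - \frac{32}{63}\right) + p \left(-86\right) = \left(- \frac{49}{-24 - 6} - \frac{32}{63}\right) + 9 \left(-86\right) = \left(- \frac{49}{-24 - 6} - \frac{32}{63}\right) - 774 = \left(- \frac{49}{-30} - \frac{32}{63}\right) - 774 = \left(\left(-49\right) \left(- \frac{1}{30}\right) - \frac{32}{63}\right) - 774 = \left(\frac{49}{30} - \frac{32}{63}\right) - 774 = \frac{709}{630} - 774 = - \frac{486911}{630}$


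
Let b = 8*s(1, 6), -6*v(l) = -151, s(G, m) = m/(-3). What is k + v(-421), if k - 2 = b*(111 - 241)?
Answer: 12643/6 ≈ 2107.2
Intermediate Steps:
s(G, m) = -m/3 (s(G, m) = m*(-⅓) = -m/3)
v(l) = 151/6 (v(l) = -⅙*(-151) = 151/6)
b = -16 (b = 8*(-⅓*6) = 8*(-2) = -16)
k = 2082 (k = 2 - 16*(111 - 241) = 2 - 16*(-130) = 2 + 2080 = 2082)
k + v(-421) = 2082 + 151/6 = 12643/6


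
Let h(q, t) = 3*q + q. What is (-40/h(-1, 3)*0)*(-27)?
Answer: 0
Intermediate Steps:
h(q, t) = 4*q
(-40/h(-1, 3)*0)*(-27) = (-40/(4*(-1))*0)*(-27) = (-40/(-4)*0)*(-27) = (-40*(-1/4)*0)*(-27) = (10*0)*(-27) = 0*(-27) = 0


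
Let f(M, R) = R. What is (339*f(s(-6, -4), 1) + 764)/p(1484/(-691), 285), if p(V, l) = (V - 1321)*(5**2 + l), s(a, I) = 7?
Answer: -762173/283431450 ≈ -0.0026891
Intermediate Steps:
p(V, l) = (-1321 + V)*(25 + l)
(339*f(s(-6, -4), 1) + 764)/p(1484/(-691), 285) = (339*1 + 764)/(-33025 - 1321*285 + 25*(1484/(-691)) + (1484/(-691))*285) = (339 + 764)/(-33025 - 376485 + 25*(1484*(-1/691)) + (1484*(-1/691))*285) = 1103/(-33025 - 376485 + 25*(-1484/691) - 1484/691*285) = 1103/(-33025 - 376485 - 37100/691 - 422940/691) = 1103/(-283431450/691) = 1103*(-691/283431450) = -762173/283431450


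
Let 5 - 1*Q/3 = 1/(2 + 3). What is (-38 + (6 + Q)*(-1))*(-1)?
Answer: 292/5 ≈ 58.400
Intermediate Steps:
Q = 72/5 (Q = 15 - 3/(2 + 3) = 15 - 3/5 = 72/5 ≈ 14.400)
(-38 + (6 + Q)*(-1))*(-1) = (-38 + (6 + 72/5)*(-1))*(-1) = (-38 + (102/5)*(-1))*(-1) = (-38 - 102/5)*(-1) = -292/5*(-1) = 292/5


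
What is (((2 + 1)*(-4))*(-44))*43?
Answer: 22704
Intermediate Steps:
(((2 + 1)*(-4))*(-44))*43 = ((3*(-4))*(-44))*43 = -12*(-44)*43 = 528*43 = 22704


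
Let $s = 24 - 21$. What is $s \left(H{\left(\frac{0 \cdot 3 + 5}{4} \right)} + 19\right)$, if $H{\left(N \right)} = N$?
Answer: $\frac{243}{4} \approx 60.75$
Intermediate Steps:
$s = 3$
$s \left(H{\left(\frac{0 \cdot 3 + 5}{4} \right)} + 19\right) = 3 \left(\frac{0 \cdot 3 + 5}{4} + 19\right) = 3 \left(\left(0 + 5\right) \frac{1}{4} + 19\right) = 3 \left(5 \cdot \frac{1}{4} + 19\right) = 3 \left(\frac{5}{4} + 19\right) = 3 \cdot \frac{81}{4} = \frac{243}{4}$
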